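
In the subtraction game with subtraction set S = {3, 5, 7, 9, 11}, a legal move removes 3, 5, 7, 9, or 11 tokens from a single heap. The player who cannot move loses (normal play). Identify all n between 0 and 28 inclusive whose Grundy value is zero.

n :  0  1  2  3  4  5  6  7  8  9 10 11 12 13 14 15 16 17 18 19 20 21 22 23 24 25 26 27 28
G :  0  0  0  1  1  1  2  2  2  3  3  3  4  4  0  0  0  1  1  1  2  2  2  3  3  3  4  4  0
P-positions are exactly the n with G(n) = 0.

0, 1, 2, 14, 15, 16, 28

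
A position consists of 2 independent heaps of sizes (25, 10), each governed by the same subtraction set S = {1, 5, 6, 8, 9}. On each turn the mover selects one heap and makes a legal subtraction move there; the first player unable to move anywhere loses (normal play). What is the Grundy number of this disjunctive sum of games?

1

All heaps use S = {1, 5, 6, 8, 9}:
G(0) = 0
G(1) = mex{0} = 1
G(2) = mex{1} = 0
G(3) = mex{0} = 1
G(4) = mex{1} = 0
G(5) = mex{0,0} = 1
G(6) = mex{1,1,0} = 2
G(7) = mex{2,0,1} = 3
G(8) = mex{3,1,0,0} = 2
G(9) = mex{2,0,1,1,0} = 3
G(10) = mex{3,1,0,0,1} = 2
G(11) = mex{2,2,1,1,0} = 3
G(12) = mex{3,3,2,0,1} = 4
G(13) = mex{4,2,3,1,0} = 5
G(14) = mex{5,3,2,2,1} = 0
G(15) = mex{0,2,3,3,2} = 1
G(16) = mex{1,3,2,2,3} = 0
G(17) = mex{0,4,3,3,2} = 1
G(18) = mex{1,5,4,2,3} = 0
G(19) = mex{0,0,5,3,2} = 1
G(20) = mex{1,1,0,4,3} = 2
G(21) = mex{2,0,1,5,4} = 3
G(22) = mex{3,1,0,0,5} = 2
G(23) = mex{2,0,1,1,0} = 3
G(24) = mex{3,1,0,0,1} = 2
G(25) = mex{2,2,1,1,0} = 3
Heap A: G(25) = 3.
Heap B: G(10) = 2.
Combined Grundy value = 3 ⊕ 2 = 1.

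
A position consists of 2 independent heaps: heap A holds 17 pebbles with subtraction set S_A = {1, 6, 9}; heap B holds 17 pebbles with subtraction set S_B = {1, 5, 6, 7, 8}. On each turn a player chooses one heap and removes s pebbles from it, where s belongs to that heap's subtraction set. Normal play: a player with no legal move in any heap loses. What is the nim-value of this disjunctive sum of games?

0

Heap A, S = {1, 6, 9}:
n :  0  1  2  3  4  5  6  7  8  9 10 11 12 13 14 15 16 17
G :  0  1  0  1  0  1  2  0  1  2  3  2  0  1  0  1  2  0
G_A(17) = 0.
Heap B, S = {1, 5, 6, 7, 8}:
G(0) = 0
G(1) = mex{0} = 1
G(2) = mex{1} = 0
G(3) = mex{0} = 1
G(4) = mex{1} = 0
G(5) = mex{0,0} = 1
G(6) = mex{1,1,0} = 2
G(7) = mex{2,0,1,0} = 3
G(8) = mex{3,1,0,1,0} = 2
G(9) = mex{2,0,1,0,1} = 3
G(10) = mex{3,1,0,1,0} = 2
G(11) = mex{2,2,1,0,1} = 3
G(12) = mex{3,3,2,1,0} = 4
G(13) = mex{4,2,3,2,1} = 0
G(14) = mex{0,3,2,3,2} = 1
G(15) = mex{1,2,3,2,3} = 0
G(16) = mex{0,3,2,3,2} = 1
G(17) = mex{1,4,3,2,3} = 0
G_B(17) = 0.
Combined Grundy value = 0 ⊕ 0 = 0.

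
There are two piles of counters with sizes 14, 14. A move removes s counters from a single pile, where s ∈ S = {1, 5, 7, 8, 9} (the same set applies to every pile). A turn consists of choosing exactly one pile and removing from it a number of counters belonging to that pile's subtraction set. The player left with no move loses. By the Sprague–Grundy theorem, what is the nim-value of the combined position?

All piles use S = {1, 5, 7, 8, 9}:
G(0) = 0
G(1) = mex{0} = 1
G(2) = mex{1} = 0
G(3) = mex{0} = 1
G(4) = mex{1} = 0
G(5) = mex{0,0} = 1
G(6) = mex{1,1} = 0
G(7) = mex{0,0,0} = 1
G(8) = mex{1,1,1,0} = 2
G(9) = mex{2,0,0,1,0} = 3
G(10) = mex{3,1,1,0,1} = 2
G(11) = mex{2,0,0,1,0} = 3
G(12) = mex{3,1,1,0,1} = 2
G(13) = mex{2,2,0,1,0} = 3
G(14) = mex{3,3,1,0,1} = 2
Pile A: G(14) = 2.
Pile B: G(14) = 2.
Combined Grundy value = 2 ⊕ 2 = 0.

0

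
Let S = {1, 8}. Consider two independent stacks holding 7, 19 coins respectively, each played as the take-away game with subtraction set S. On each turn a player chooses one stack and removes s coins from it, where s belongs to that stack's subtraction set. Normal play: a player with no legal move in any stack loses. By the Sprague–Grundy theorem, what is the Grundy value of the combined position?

0

All stacks use S = {1, 8}:
n :  0  1  2  3  4  5  6  7  8  9 10 11 12 13 14 15 16 17 18 19
G :  0  1  0  1  0  1  0  1  2  0  1  0  1  0  1  0  1  2  0  1
Stack A: G(7) = 1.
Stack B: G(19) = 1.
Combined Grundy value = 1 ⊕ 1 = 0.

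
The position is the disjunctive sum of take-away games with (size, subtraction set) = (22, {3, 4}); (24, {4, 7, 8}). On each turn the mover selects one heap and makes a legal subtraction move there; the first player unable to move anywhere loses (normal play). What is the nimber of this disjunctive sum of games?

0

Heap A, S = {3, 4}:
n :  0  1  2  3  4  5  6  7  8  9 10 11 12 13 14 15 16 17 18 19 20 21 22
G :  0  0  0  1  1  1  2  0  0  0  1  1  1  2  0  0  0  1  1  1  2  0  0
G_A(22) = 0.
Heap B, S = {4, 7, 8}:
G(0) = 0
G(1) = mex{} = 0
G(2) = mex{} = 0
G(3) = mex{} = 0
G(4) = mex{0} = 1
G(5) = mex{0} = 1
G(6) = mex{0} = 1
G(7) = mex{0,0} = 1
G(8) = mex{1,0,0} = 2
G(9) = mex{1,0,0} = 2
G(10) = mex{1,0,0} = 2
G(11) = mex{1,1,0} = 2
G(12) = mex{2,1,1} = 0
G(13) = mex{2,1,1} = 0
G(14) = mex{2,1,1} = 0
G(15) = mex{2,2,1} = 0
G(16) = mex{0,2,2} = 1
G(17) = mex{0,2,2} = 1
G(18) = mex{0,2,2} = 1
G(19) = mex{0,0,2} = 1
G(20) = mex{1,0,0} = 2
G(21) = mex{1,0,0} = 2
G(22) = mex{1,0,0} = 2
G(23) = mex{1,1,0} = 2
G(24) = mex{2,1,1} = 0
G_B(24) = 0.
Combined Grundy value = 0 ⊕ 0 = 0.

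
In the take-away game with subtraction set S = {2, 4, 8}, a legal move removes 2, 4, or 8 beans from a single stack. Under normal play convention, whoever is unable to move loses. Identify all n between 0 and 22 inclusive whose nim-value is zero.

0, 1, 6, 7, 12, 13, 18, 19

n :  0  1  2  3  4  5  6  7  8  9 10 11 12 13 14 15 16 17 18 19 20 21 22
G :  0  0  1  1  2  2  0  0  1  1  2  2  0  0  1  1  2  2  0  0  1  1  2
P-positions are exactly the n with G(n) = 0.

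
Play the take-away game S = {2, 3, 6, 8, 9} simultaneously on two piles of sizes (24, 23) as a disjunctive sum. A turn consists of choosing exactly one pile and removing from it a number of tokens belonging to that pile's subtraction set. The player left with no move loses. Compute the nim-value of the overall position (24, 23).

All piles use S = {2, 3, 6, 8, 9}:
G(0) = 0
G(1) = mex{} = 0
G(2) = mex{0} = 1
G(3) = mex{0,0} = 1
G(4) = mex{1,0} = 2
G(5) = mex{1,1} = 0
G(6) = mex{2,1,0} = 3
G(7) = mex{0,2,0} = 1
G(8) = mex{3,0,1,0} = 2
G(9) = mex{1,3,1,0,0} = 2
G(10) = mex{2,1,2,1,0} = 3
G(11) = mex{2,2,0,1,1} = 3
G(12) = mex{3,2,3,2,1} = 0
G(13) = mex{3,3,1,0,2} = 4
G(14) = mex{0,3,2,3,0} = 1
G(15) = mex{4,0,2,1,3} = 5
G(16) = mex{1,4,3,2,1} = 0
G(17) = mex{5,1,3,2,2} = 0
G(18) = mex{0,5,0,3,2} = 1
G(19) = mex{0,0,4,3,3} = 1
G(20) = mex{1,0,1,0,3} = 2
G(21) = mex{1,1,5,4,0} = 2
G(22) = mex{2,1,0,1,4} = 3
G(23) = mex{2,2,0,5,1} = 3
G(24) = mex{3,2,1,0,5} = 4
Pile A: G(24) = 4.
Pile B: G(23) = 3.
Combined Grundy value = 4 ⊕ 3 = 7.

7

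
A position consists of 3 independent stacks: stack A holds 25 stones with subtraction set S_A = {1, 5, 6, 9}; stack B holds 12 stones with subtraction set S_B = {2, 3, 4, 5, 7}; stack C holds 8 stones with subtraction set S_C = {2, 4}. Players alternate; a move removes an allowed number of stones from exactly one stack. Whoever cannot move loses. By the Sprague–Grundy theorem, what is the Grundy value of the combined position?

Stack A, S = {1, 5, 6, 9}:
n :  0  1  2  3  4  5  6  7  8  9 10 11 12 13 14 15 16 17 18 19 20 21 22 23 24 25
G :  0  1  0  1  0  1  2  3  2  3  2  3  0  1  0  1  0  1  2  3  2  3  2  3  0  1
G_A(25) = 1.
Stack B, S = {2, 3, 4, 5, 7}:
G(0) = 0
G(1) = mex{} = 0
G(2) = mex{0} = 1
G(3) = mex{0,0} = 1
G(4) = mex{1,0,0} = 2
G(5) = mex{1,1,0,0} = 2
G(6) = mex{2,1,1,0} = 3
G(7) = mex{2,2,1,1,0} = 3
G(8) = mex{3,2,2,1,0} = 4
G(9) = mex{3,3,2,2,1} = 0
G(10) = mex{4,3,3,2,1} = 0
G(11) = mex{0,4,3,3,2} = 1
G(12) = mex{0,0,4,3,2} = 1
G_B(12) = 1.
Stack C, S = {2, 4}:
G(0) = 0
G(1) = mex{} = 0
G(2) = mex{0} = 1
G(3) = mex{0} = 1
G(4) = mex{1,0} = 2
G(5) = mex{1,0} = 2
G(6) = mex{2,1} = 0
G(7) = mex{2,1} = 0
G(8) = mex{0,2} = 1
G_C(8) = 1.
Combined Grundy value = 1 ⊕ 1 ⊕ 1 = 1.

1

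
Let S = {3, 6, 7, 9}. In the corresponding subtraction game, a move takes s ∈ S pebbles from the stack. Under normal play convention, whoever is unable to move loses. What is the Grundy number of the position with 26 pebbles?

n :  0  1  2  3  4  5  6  7  8  9 10 11 12 13 14 15 16 17 18 19 20 21 22 23 24 25 26
G :  0  0  0  1  1  1  2  2  2  3  3  3  0  0  0  1  1  1  2  2  2  3  3  3  0  0  0

0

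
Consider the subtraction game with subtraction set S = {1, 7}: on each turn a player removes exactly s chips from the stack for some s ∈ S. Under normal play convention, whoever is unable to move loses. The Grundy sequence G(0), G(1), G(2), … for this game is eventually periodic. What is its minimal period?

G(0) = 0
G(1) = mex{0} = 1
G(2) = mex{1} = 0
G(3) = mex{0} = 1
G(4) = mex{1} = 0
G(5) = mex{0} = 1
G(6) = mex{1} = 0
G(7) = mex{0,0} = 1
G(8) = mex{1,1} = 0
G(9) = mex{0,0} = 1
G(10) = mex{1,1} = 0
G(11) = mex{0,0} = 1
G(12) = mex{1,1} = 0
G(13) = mex{0,0} = 1
G(14) = mex{1,1} = 0
G(n+2) = G(n) holds for n = 0,…,6 (a full window of length max(S) = 7), so the sequence is purely periodic with period 2.

2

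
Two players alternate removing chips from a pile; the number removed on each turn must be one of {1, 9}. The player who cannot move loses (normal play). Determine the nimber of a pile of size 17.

1

n :  0  1  2  3  4  5  6  7  8  9 10 11 12 13 14 15 16 17
G :  0  1  0  1  0  1  0  1  0  1  0  1  0  1  0  1  0  1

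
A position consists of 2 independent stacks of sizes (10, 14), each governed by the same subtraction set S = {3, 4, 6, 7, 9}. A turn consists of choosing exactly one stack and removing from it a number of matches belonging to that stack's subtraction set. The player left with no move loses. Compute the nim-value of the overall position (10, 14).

All stacks use S = {3, 4, 6, 7, 9}:
n :  0  1  2  3  4  5  6  7  8  9 10 11 12 13 14
G :  0  0  0  1  1  1  2  2  2  3  3  3  0  0  0
Stack A: G(10) = 3.
Stack B: G(14) = 0.
Combined Grundy value = 3 ⊕ 0 = 3.

3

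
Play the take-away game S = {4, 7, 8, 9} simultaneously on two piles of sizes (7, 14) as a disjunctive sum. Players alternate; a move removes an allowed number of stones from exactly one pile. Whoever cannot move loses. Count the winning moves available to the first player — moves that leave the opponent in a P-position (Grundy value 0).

All piles use S = {4, 7, 8, 9}:
G(0) = 0
G(1) = mex{} = 0
G(2) = mex{} = 0
G(3) = mex{} = 0
G(4) = mex{0} = 1
G(5) = mex{0} = 1
G(6) = mex{0} = 1
G(7) = mex{0,0} = 1
G(8) = mex{1,0,0} = 2
G(9) = mex{1,0,0,0} = 2
G(10) = mex{1,0,0,0} = 2
G(11) = mex{1,1,0,0} = 2
G(12) = mex{2,1,1,0} = 3
G(13) = mex{2,1,1,1} = 0
G(14) = mex{2,1,1,1} = 0
Pile A: G(7) = 1.
Pile B: G(14) = 0.
Combined Grundy value = 1 ⊕ 0 = 1.
A winning move leaves total XOR = 0, i.e. changes one component's Grundy value g to g ⊕ X where X is the current total.
Pile A: need g' = 1⊕1 = 0. Options: 7−4→G=0, 7−7→G=0. Hits: 2.
Pile B: need g' = 0⊕1 = 1. Options: 14−4→G=2, 14−7→G=1, 14−8→G=1, 14−9→G=1. Hits: 3.

5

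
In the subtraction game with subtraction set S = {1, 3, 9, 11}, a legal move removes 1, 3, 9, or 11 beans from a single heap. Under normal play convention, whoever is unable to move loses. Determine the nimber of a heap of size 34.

0

n :  0  1  2  3  4  5  6  7  8  9 10 11 12 13 14 15 16 17 18 19 20 21 22 23 24 25 26 27 28 29 30 31 32 33 34
G :  0  1  0  1  0  1  0  1  0  1  0  1  0  1  0  1  0  1  0  1  0  1  0  1  0  1  0  1  0  1  0  1  0  1  0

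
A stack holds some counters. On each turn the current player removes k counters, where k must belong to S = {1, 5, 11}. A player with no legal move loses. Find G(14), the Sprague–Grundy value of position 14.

G(0) = 0
G(1) = mex{0} = 1
G(2) = mex{1} = 0
G(3) = mex{0} = 1
G(4) = mex{1} = 0
G(5) = mex{0,0} = 1
G(6) = mex{1,1} = 0
G(7) = mex{0,0} = 1
G(8) = mex{1,1} = 0
G(9) = mex{0,0} = 1
G(10) = mex{1,1} = 0
G(11) = mex{0,0,0} = 1
G(12) = mex{1,1,1} = 0
G(13) = mex{0,0,0} = 1
G(14) = mex{1,1,1} = 0

0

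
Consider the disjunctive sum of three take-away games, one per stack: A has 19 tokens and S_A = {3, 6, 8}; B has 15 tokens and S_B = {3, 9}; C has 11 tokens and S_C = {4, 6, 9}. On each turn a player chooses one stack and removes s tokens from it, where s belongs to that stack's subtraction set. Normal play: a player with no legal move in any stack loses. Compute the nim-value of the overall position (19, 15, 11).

1

Stack A, S = {3, 6, 8}:
n :  0  1  2  3  4  5  6  7  8  9 10 11 12 13 14 15 16 17 18 19
G :  0  0  0  1  1  1  2  2  2  3  3  0  0  0  1  1  1  2  2  2
G_A(19) = 2.
Stack B, S = {3, 9}:
n :  0  1  2  3  4  5  6  7  8  9 10 11 12 13 14 15
G :  0  0  0  1  1  1  0  0  0  1  1  1  0  0  0  1
G_B(15) = 1.
Stack C, S = {4, 6, 9}:
G(0) = 0
G(1) = mex{} = 0
G(2) = mex{} = 0
G(3) = mex{} = 0
G(4) = mex{0} = 1
G(5) = mex{0} = 1
G(6) = mex{0,0} = 1
G(7) = mex{0,0} = 1
G(8) = mex{1,0} = 2
G(9) = mex{1,0,0} = 2
G(10) = mex{1,1,0} = 2
G(11) = mex{1,1,0} = 2
G_C(11) = 2.
Combined Grundy value = 2 ⊕ 1 ⊕ 2 = 1.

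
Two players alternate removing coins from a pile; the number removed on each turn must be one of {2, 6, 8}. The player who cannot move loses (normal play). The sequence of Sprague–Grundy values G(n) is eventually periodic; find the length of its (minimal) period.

n :  0  1  2  3  4  5  6  7  8  9 10 11 12 13 14 15 16 17 18 19 20 21 22 23 24 25 26 27 28 29
G :  0  0  1  1  0  0  1  1  2  2  3  3  2  2  0  0  1  1  0  0  1  1  2  2  3  3  2  2  0  0
G(n+14) = G(n) holds for n = 0,…,7 (a full window of length max(S) = 8), so the sequence is purely periodic with period 14.

14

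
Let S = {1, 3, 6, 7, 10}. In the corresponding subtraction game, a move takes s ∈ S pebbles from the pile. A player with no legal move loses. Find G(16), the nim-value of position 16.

1

n :  0  1  2  3  4  5  6  7  8  9 10 11 12 13 14 15 16
G :  0  1  0  1  0  1  2  3  2  3  2  3  4  0  1  0  1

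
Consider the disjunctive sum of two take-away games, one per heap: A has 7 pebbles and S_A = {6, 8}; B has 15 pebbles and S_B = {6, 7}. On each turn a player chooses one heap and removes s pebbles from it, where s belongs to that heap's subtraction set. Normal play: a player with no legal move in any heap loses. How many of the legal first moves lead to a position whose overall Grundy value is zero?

3

Heap A, S = {6, 8}:
G(0) = 0
G(1) = mex{} = 0
G(2) = mex{} = 0
G(3) = mex{} = 0
G(4) = mex{} = 0
G(5) = mex{} = 0
G(6) = mex{0} = 1
G(7) = mex{0} = 1
G_A(7) = 1.
Heap B, S = {6, 7}:
G(0) = 0
G(1) = mex{} = 0
G(2) = mex{} = 0
G(3) = mex{} = 0
G(4) = mex{} = 0
G(5) = mex{} = 0
G(6) = mex{0} = 1
G(7) = mex{0,0} = 1
G(8) = mex{0,0} = 1
G(9) = mex{0,0} = 1
G(10) = mex{0,0} = 1
G(11) = mex{0,0} = 1
G(12) = mex{1,0} = 2
G(13) = mex{1,1} = 0
G(14) = mex{1,1} = 0
G(15) = mex{1,1} = 0
G_B(15) = 0.
Combined Grundy value = 1 ⊕ 0 = 1.
A winning move leaves total XOR = 0, i.e. changes one component's Grundy value g to g ⊕ X where X is the current total.
Heap A: need g' = 1⊕1 = 0. Options: 7−6→G=0. Hits: 1.
Heap B: need g' = 0⊕1 = 1. Options: 15−6→G=1, 15−7→G=1. Hits: 2.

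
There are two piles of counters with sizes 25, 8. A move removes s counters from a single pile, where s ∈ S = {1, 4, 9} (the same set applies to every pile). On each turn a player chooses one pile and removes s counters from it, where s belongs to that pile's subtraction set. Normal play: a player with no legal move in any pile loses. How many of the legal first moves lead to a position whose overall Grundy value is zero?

All piles use S = {1, 4, 9}:
G(0) = 0
G(1) = mex{0} = 1
G(2) = mex{1} = 0
G(3) = mex{0} = 1
G(4) = mex{1,0} = 2
G(5) = mex{2,1} = 0
G(6) = mex{0,0} = 1
G(7) = mex{1,1} = 0
G(8) = mex{0,2} = 1
G(9) = mex{1,0,0} = 2
G(10) = mex{2,1,1} = 0
G(11) = mex{0,0,0} = 1
G(12) = mex{1,1,1} = 0
G(13) = mex{0,2,2} = 1
G(14) = mex{1,0,0} = 2
G(15) = mex{2,1,1} = 0
G(16) = mex{0,0,0} = 1
G(17) = mex{1,1,1} = 0
G(18) = mex{0,2,2} = 1
G(19) = mex{1,0,0} = 2
G(20) = mex{2,1,1} = 0
G(21) = mex{0,0,0} = 1
G(22) = mex{1,1,1} = 0
G(23) = mex{0,2,2} = 1
G(24) = mex{1,0,0} = 2
G(25) = mex{2,1,1} = 0
Pile A: G(25) = 0.
Pile B: G(8) = 1.
Combined Grundy value = 0 ⊕ 1 = 1.
A winning move leaves total XOR = 0, i.e. changes one component's Grundy value g to g ⊕ X where X is the current total.
Pile A: need g' = 0⊕1 = 1. Options: 25−1→G=2, 25−4→G=1, 25−9→G=1. Hits: 2.
Pile B: need g' = 1⊕1 = 0. Options: 8−1→G=0, 8−4→G=2. Hits: 1.

3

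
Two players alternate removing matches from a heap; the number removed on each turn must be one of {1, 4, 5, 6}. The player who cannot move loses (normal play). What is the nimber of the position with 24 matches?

G(0) = 0
G(1) = mex{0} = 1
G(2) = mex{1} = 0
G(3) = mex{0} = 1
G(4) = mex{1,0} = 2
G(5) = mex{2,1,0} = 3
G(6) = mex{3,0,1,0} = 2
G(7) = mex{2,1,0,1} = 3
G(8) = mex{3,2,1,0} = 4
G(9) = mex{4,3,2,1} = 0
G(10) = mex{0,2,3,2} = 1
G(11) = mex{1,3,2,3} = 0
G(12) = mex{0,4,3,2} = 1
G(13) = mex{1,0,4,3} = 2
G(14) = mex{2,1,0,4} = 3
G(15) = mex{3,0,1,0} = 2
G(16) = mex{2,1,0,1} = 3
G(17) = mex{3,2,1,0} = 4
G(18) = mex{4,3,2,1} = 0
G(19) = mex{0,2,3,2} = 1
G(20) = mex{1,3,2,3} = 0
G(21) = mex{0,4,3,2} = 1
G(22) = mex{1,0,4,3} = 2
G(23) = mex{2,1,0,4} = 3
G(24) = mex{3,0,1,0} = 2

2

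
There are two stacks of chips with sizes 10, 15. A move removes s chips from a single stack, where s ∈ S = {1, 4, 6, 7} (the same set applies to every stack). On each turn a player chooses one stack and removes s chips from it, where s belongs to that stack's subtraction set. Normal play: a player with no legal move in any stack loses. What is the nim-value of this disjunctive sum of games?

All stacks use S = {1, 4, 6, 7}:
G(0) = 0
G(1) = mex{0} = 1
G(2) = mex{1} = 0
G(3) = mex{0} = 1
G(4) = mex{1,0} = 2
G(5) = mex{2,1} = 0
G(6) = mex{0,0,0} = 1
G(7) = mex{1,1,1,0} = 2
G(8) = mex{2,2,0,1} = 3
G(9) = mex{3,0,1,0} = 2
G(10) = mex{2,1,2,1} = 0
G(11) = mex{0,2,0,2} = 1
G(12) = mex{1,3,1,0} = 2
G(13) = mex{2,2,2,1} = 0
G(14) = mex{0,0,3,2} = 1
G(15) = mex{1,1,2,3} = 0
Stack A: G(10) = 0.
Stack B: G(15) = 0.
Combined Grundy value = 0 ⊕ 0 = 0.

0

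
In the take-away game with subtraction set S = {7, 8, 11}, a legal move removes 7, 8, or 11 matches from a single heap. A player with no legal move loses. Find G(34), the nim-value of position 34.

n :  0  1  2  3  4  5  6  7  8  9 10 11 12 13 14 15 16 17 18 19 20 21 22 23 24 25 26 27 28 29 30 31 32 33 34
G :  0  0  0  0  0  0  0  1  1  1  1  1  1  1  2  2  2  2  0  0  0  0  0  0  0  1  1  1  1  1  1  1  2  2  2

2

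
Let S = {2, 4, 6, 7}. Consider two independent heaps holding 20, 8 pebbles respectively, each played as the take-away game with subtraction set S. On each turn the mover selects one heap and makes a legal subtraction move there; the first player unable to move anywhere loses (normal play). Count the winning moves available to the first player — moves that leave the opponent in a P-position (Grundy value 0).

All heaps use S = {2, 4, 6, 7}:
n :  0  1  2  3  4  5  6  7  8  9 10 11 12 13 14 15 16 17 18 19 20
G :  0  0  1  1  2  2  3  3  4  0  0  1  1  2  2  3  3  4  0  0  1
Heap A: G(20) = 1.
Heap B: G(8) = 4.
Combined Grundy value = 1 ⊕ 4 = 5.
A winning move leaves total XOR = 0, i.e. changes one component's Grundy value g to g ⊕ X where X is the current total.
Heap A: need g' = 1⊕5 = 4. Options: 20−2→G=0, 20−4→G=3, 20−6→G=2, 20−7→G=2. Hits: 0.
Heap B: need g' = 4⊕5 = 1. Options: 8−2→G=3, 8−4→G=2, 8−6→G=1, 8−7→G=0. Hits: 1.

1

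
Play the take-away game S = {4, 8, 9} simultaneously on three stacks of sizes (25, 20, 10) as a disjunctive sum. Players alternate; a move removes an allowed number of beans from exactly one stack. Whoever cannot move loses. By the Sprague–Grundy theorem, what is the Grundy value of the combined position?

All stacks use S = {4, 8, 9}:
G(0) = 0
G(1) = mex{} = 0
G(2) = mex{} = 0
G(3) = mex{} = 0
G(4) = mex{0} = 1
G(5) = mex{0} = 1
G(6) = mex{0} = 1
G(7) = mex{0} = 1
G(8) = mex{1,0} = 2
G(9) = mex{1,0,0} = 2
G(10) = mex{1,0,0} = 2
G(11) = mex{1,0,0} = 2
G(12) = mex{2,1,0} = 3
G(13) = mex{2,1,1} = 0
G(14) = mex{2,1,1} = 0
G(15) = mex{2,1,1} = 0
G(16) = mex{3,2,1} = 0
G(17) = mex{0,2,2} = 1
G(18) = mex{0,2,2} = 1
G(19) = mex{0,2,2} = 1
G(20) = mex{0,3,2} = 1
G(21) = mex{1,0,3} = 2
G(22) = mex{1,0,0} = 2
G(23) = mex{1,0,0} = 2
G(24) = mex{1,0,0} = 2
G(25) = mex{2,1,0} = 3
Stack A: G(25) = 3.
Stack B: G(20) = 1.
Stack C: G(10) = 2.
Combined Grundy value = 3 ⊕ 1 ⊕ 2 = 0.

0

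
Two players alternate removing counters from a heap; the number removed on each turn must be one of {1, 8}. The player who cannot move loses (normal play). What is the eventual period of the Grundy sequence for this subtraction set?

9

n :  0  1  2  3  4  5  6  7  8  9 10 11 12 13 14 15 16 17 18 19
G :  0  1  0  1  0  1  0  1  2  0  1  0  1  0  1  0  1  2  0  1
G(n+9) = G(n) holds for n = 0,…,7 (a full window of length max(S) = 8), so the sequence is purely periodic with period 9.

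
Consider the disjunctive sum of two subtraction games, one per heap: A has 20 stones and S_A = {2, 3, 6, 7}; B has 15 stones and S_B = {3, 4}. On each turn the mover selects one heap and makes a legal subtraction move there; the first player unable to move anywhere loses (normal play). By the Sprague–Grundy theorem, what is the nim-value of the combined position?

1

Heap A, S = {2, 3, 6, 7}:
n :  0  1  2  3  4  5  6  7  8  9 10 11 12 13 14 15 16 17 18 19 20
G :  0  0  1  1  2  0  3  1  2  0  0  1  1  2  0  3  1  2  0  0  1
G_A(20) = 1.
Heap B, S = {3, 4}:
G(0) = 0
G(1) = mex{} = 0
G(2) = mex{} = 0
G(3) = mex{0} = 1
G(4) = mex{0,0} = 1
G(5) = mex{0,0} = 1
G(6) = mex{1,0} = 2
G(7) = mex{1,1} = 0
G(8) = mex{1,1} = 0
G(9) = mex{2,1} = 0
G(10) = mex{0,2} = 1
G(11) = mex{0,0} = 1
G(12) = mex{0,0} = 1
G(13) = mex{1,0} = 2
G(14) = mex{1,1} = 0
G(15) = mex{1,1} = 0
G_B(15) = 0.
Combined Grundy value = 1 ⊕ 0 = 1.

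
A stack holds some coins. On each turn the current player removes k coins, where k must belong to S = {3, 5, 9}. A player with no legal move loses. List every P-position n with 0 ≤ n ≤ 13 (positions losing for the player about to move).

0, 1, 2, 8, 12

n :  0  1  2  3  4  5  6  7  8  9 10 11 12 13
G :  0  0  0  1  1  1  2  2  0  3  3  1  0  2
P-positions are exactly the n with G(n) = 0.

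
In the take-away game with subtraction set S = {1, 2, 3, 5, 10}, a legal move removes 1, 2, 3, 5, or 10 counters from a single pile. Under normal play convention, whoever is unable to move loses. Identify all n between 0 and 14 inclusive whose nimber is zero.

0, 4, 8, 12

n :  0  1  2  3  4  5  6  7  8  9 10 11 12 13 14
G :  0  1  2  3  0  1  2  3  0  1  2  3  0  1  2
P-positions are exactly the n with G(n) = 0.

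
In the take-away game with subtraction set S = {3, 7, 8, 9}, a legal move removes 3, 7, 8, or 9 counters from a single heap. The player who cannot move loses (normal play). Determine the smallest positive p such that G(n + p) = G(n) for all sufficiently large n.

G(0) = 0
G(1) = mex{} = 0
G(2) = mex{} = 0
G(3) = mex{0} = 1
G(4) = mex{0} = 1
G(5) = mex{0} = 1
G(6) = mex{1} = 0
G(7) = mex{1,0} = 2
G(8) = mex{1,0,0} = 2
G(9) = mex{0,0,0,0} = 1
G(10) = mex{2,1,0,0} = 3
G(11) = mex{2,1,1,0} = 3
G(12) = mex{1,1,1,1} = 0
G(13) = mex{3,0,1,1} = 2
G(14) = mex{3,2,0,1} = 4
G(15) = mex{0,2,2,0} = 1
G(16) = mex{2,1,2,2} = 0
G(17) = mex{4,3,1,2} = 0
G(18) = mex{1,3,3,1} = 0
G(19) = mex{0,0,3,3} = 1
G(20) = mex{0,2,0,3} = 1
G(21) = mex{0,4,2,0} = 1
G(22) = mex{1,1,4,2} = 0
G(23) = mex{1,0,1,4} = 2
G(24) = mex{1,0,0,1} = 2
G(25) = mex{0,0,0,0} = 1
G(26) = mex{2,1,0,0} = 3
G(27) = mex{2,1,1,0} = 3
G(28) = mex{1,1,1,1} = 0
G(29) = mex{3,0,1,1} = 2
G(30) = mex{3,2,0,1} = 4
G(31) = mex{0,2,2,0} = 1
G(32) = mex{2,1,2,2} = 0
G(33) = mex{4,3,1,2} = 0
G(n+16) = G(n) holds for n = 0,…,8 (a full window of length max(S) = 9), so the sequence is purely periodic with period 16.

16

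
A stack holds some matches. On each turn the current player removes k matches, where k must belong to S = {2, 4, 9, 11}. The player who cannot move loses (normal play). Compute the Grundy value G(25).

3

n :  0  1  2  3  4  5  6  7  8  9 10 11 12 13 14 15 16 17 18 19 20 21 22 23 24 25
G :  0  0  1  1  2  2  0  0  1  1  2  2  3  0  0  1  1  2  2  0  0  1  1  2  2  3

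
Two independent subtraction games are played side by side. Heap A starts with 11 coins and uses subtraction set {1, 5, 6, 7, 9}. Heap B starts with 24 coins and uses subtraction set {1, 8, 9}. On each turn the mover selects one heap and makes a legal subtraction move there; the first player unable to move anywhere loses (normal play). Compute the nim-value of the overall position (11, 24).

1

Heap A, S = {1, 5, 6, 7, 9}:
n :  0  1  2  3  4  5  6  7  8  9 10 11
G :  0  1  0  1  0  1  2  3  2  3  2  3
G_A(11) = 3.
Heap B, S = {1, 8, 9}:
n :  0  1  2  3  4  5  6  7  8  9 10 11 12 13 14 15 16 17 18 19 20 21 22 23 24
G :  0  1  0  1  0  1  0  1  2  3  2  3  2  3  2  3  0  1  0  1  0  1  0  1  2
G_B(24) = 2.
Combined Grundy value = 3 ⊕ 2 = 1.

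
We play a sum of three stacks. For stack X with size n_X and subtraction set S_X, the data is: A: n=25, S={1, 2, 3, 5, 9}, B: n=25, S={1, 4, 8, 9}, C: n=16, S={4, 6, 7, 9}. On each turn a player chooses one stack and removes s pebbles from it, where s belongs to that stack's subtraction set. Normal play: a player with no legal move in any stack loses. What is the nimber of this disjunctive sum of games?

0

Stack A, S = {1, 2, 3, 5, 9}:
n :  0  1  2  3  4  5  6  7  8  9 10 11 12 13 14 15 16 17 18 19 20 21 22 23 24 25
G :  0  1  2  3  0  1  2  3  0  1  2  3  0  1  2  3  0  1  2  3  0  1  2  3  0  1
G_A(25) = 1.
Stack B, S = {1, 4, 8, 9}:
n :  0  1  2  3  4  5  6  7  8  9 10 11 12 13 14 15 16 17 18 19 20 21 22 23 24 25
G :  0  1  0  1  2  0  1  0  1  2  3  2  0  1  2  3  2  0  1  0  1  2  0  1  0  1
G_B(25) = 1.
Stack C, S = {4, 6, 7, 9}:
G(0) = 0
G(1) = mex{} = 0
G(2) = mex{} = 0
G(3) = mex{} = 0
G(4) = mex{0} = 1
G(5) = mex{0} = 1
G(6) = mex{0,0} = 1
G(7) = mex{0,0,0} = 1
G(8) = mex{1,0,0} = 2
G(9) = mex{1,0,0,0} = 2
G(10) = mex{1,1,0,0} = 2
G(11) = mex{1,1,1,0} = 2
G(12) = mex{2,1,1,0} = 3
G(13) = mex{2,1,1,1} = 0
G(14) = mex{2,2,1,1} = 0
G(15) = mex{2,2,2,1} = 0
G(16) = mex{3,2,2,1} = 0
G_C(16) = 0.
Combined Grundy value = 1 ⊕ 1 ⊕ 0 = 0.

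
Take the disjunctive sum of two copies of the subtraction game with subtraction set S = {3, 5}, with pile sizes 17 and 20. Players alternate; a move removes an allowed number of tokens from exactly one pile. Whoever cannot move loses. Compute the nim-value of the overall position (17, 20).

All piles use S = {3, 5}:
n :  0  1  2  3  4  5  6  7  8  9 10 11 12 13 14 15 16 17 18 19 20
G :  0  0  0  1  1  1  2  2  0  0  0  1  1  1  2  2  0  0  0  1  1
Pile A: G(17) = 0.
Pile B: G(20) = 1.
Combined Grundy value = 0 ⊕ 1 = 1.

1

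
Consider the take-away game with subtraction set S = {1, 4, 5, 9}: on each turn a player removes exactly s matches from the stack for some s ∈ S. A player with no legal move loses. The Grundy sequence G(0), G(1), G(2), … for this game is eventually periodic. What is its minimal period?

n :  0  1  2  3  4  5  6  7  8  9 10 11 12 13 14 15 16 17 18
G :  0  1  0  1  2  3  2  3  0  1  0  1  2  3  2  3  0  1  0
G(n+8) = G(n) holds for n = 0,…,8 (a full window of length max(S) = 9), so the sequence is purely periodic with period 8.

8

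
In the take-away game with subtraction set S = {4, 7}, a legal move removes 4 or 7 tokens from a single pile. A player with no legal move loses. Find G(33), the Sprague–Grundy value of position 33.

G(0) = 0
G(1) = mex{} = 0
G(2) = mex{} = 0
G(3) = mex{} = 0
G(4) = mex{0} = 1
G(5) = mex{0} = 1
G(6) = mex{0} = 1
G(7) = mex{0,0} = 1
G(8) = mex{1,0} = 2
G(9) = mex{1,0} = 2
G(10) = mex{1,0} = 2
G(11) = mex{1,1} = 0
G(12) = mex{2,1} = 0
G(13) = mex{2,1} = 0
G(14) = mex{2,1} = 0
G(15) = mex{0,2} = 1
G(16) = mex{0,2} = 1
G(17) = mex{0,2} = 1
G(18) = mex{0,0} = 1
G(19) = mex{1,0} = 2
G(20) = mex{1,0} = 2
G(21) = mex{1,0} = 2
G(22) = mex{1,1} = 0
G(23) = mex{2,1} = 0
G(24) = mex{2,1} = 0
G(25) = mex{2,1} = 0
G(26) = mex{0,2} = 1
G(27) = mex{0,2} = 1
G(28) = mex{0,2} = 1
G(29) = mex{0,0} = 1
G(30) = mex{1,0} = 2
G(31) = mex{1,0} = 2
G(32) = mex{1,0} = 2
G(33) = mex{1,1} = 0

0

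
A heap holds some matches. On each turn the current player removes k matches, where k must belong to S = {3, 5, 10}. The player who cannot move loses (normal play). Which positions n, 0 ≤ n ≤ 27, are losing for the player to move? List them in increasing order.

G(0) = 0
G(1) = mex{} = 0
G(2) = mex{} = 0
G(3) = mex{0} = 1
G(4) = mex{0} = 1
G(5) = mex{0,0} = 1
G(6) = mex{1,0} = 2
G(7) = mex{1,0} = 2
G(8) = mex{1,1} = 0
G(9) = mex{2,1} = 0
G(10) = mex{2,1,0} = 3
G(11) = mex{0,2,0} = 1
G(12) = mex{0,2,0} = 1
G(13) = mex{3,0,1} = 2
G(14) = mex{1,0,1} = 2
G(15) = mex{1,3,1} = 0
G(16) = mex{2,1,2} = 0
G(17) = mex{2,1,2} = 0
G(18) = mex{0,2,0} = 1
G(19) = mex{0,2,0} = 1
G(20) = mex{0,0,3} = 1
G(21) = mex{1,0,1} = 2
G(22) = mex{1,0,1} = 2
G(23) = mex{1,1,2} = 0
G(24) = mex{2,1,2} = 0
G(25) = mex{2,1,0} = 3
G(26) = mex{0,2,0} = 1
G(27) = mex{0,2,0} = 1
P-positions are exactly the n with G(n) = 0.

0, 1, 2, 8, 9, 15, 16, 17, 23, 24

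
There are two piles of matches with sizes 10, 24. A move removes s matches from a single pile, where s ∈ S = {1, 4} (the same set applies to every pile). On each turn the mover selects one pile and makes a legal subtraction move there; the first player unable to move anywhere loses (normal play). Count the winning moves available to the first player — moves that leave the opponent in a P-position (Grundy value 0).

2

All piles use S = {1, 4}:
G(0) = 0
G(1) = mex{0} = 1
G(2) = mex{1} = 0
G(3) = mex{0} = 1
G(4) = mex{1,0} = 2
G(5) = mex{2,1} = 0
G(6) = mex{0,0} = 1
G(7) = mex{1,1} = 0
G(8) = mex{0,2} = 1
G(9) = mex{1,0} = 2
G(10) = mex{2,1} = 0
G(11) = mex{0,0} = 1
G(12) = mex{1,1} = 0
G(13) = mex{0,2} = 1
G(14) = mex{1,0} = 2
G(15) = mex{2,1} = 0
G(16) = mex{0,0} = 1
G(17) = mex{1,1} = 0
G(18) = mex{0,2} = 1
G(19) = mex{1,0} = 2
G(20) = mex{2,1} = 0
G(21) = mex{0,0} = 1
G(22) = mex{1,1} = 0
G(23) = mex{0,2} = 1
G(24) = mex{1,0} = 2
Pile A: G(10) = 0.
Pile B: G(24) = 2.
Combined Grundy value = 0 ⊕ 2 = 2.
A winning move leaves total XOR = 0, i.e. changes one component's Grundy value g to g ⊕ X where X is the current total.
Pile A: need g' = 0⊕2 = 2. Options: 10−1→G=2, 10−4→G=1. Hits: 1.
Pile B: need g' = 2⊕2 = 0. Options: 24−1→G=1, 24−4→G=0. Hits: 1.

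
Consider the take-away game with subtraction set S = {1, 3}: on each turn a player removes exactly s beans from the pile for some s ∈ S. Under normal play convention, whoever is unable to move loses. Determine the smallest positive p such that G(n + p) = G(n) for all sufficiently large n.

2

n :  0  1  2  3  4  5  6  7  8  9 10 11 12 13 14
G :  0  1  0  1  0  1  0  1  0  1  0  1  0  1  0
G(n+2) = G(n) holds for n = 0,…,2 (a full window of length max(S) = 3), so the sequence is purely periodic with period 2.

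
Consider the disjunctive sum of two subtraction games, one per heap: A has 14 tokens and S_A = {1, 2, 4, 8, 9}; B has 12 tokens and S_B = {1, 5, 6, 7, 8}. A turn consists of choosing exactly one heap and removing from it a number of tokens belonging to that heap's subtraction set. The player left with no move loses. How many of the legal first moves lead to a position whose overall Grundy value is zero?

Heap A, S = {1, 2, 4, 8, 9}:
G(0) = 0
G(1) = mex{0} = 1
G(2) = mex{1,0} = 2
G(3) = mex{2,1} = 0
G(4) = mex{0,2,0} = 1
G(5) = mex{1,0,1} = 2
G(6) = mex{2,1,2} = 0
G(7) = mex{0,2,0} = 1
G(8) = mex{1,0,1,0} = 2
G(9) = mex{2,1,2,1,0} = 3
G(10) = mex{3,2,0,2,1} = 4
G(11) = mex{4,3,1,0,2} = 5
G(12) = mex{5,4,2,1,0} = 3
G(13) = mex{3,5,3,2,1} = 0
G(14) = mex{0,3,4,0,2} = 1
G_A(14) = 1.
Heap B, S = {1, 5, 6, 7, 8}:
n :  0  1  2  3  4  5  6  7  8  9 10 11 12
G :  0  1  0  1  0  1  2  3  2  3  2  3  4
G_B(12) = 4.
Combined Grundy value = 1 ⊕ 4 = 5.
A winning move leaves total XOR = 0, i.e. changes one component's Grundy value g to g ⊕ X where X is the current total.
Heap A: need g' = 1⊕5 = 4. Options: 14−1→G=0, 14−2→G=3, 14−4→G=4, 14−8→G=0, 14−9→G=2. Hits: 1.
Heap B: need g' = 4⊕5 = 1. Options: 12−1→G=3, 12−5→G=3, 12−6→G=2, 12−7→G=1, 12−8→G=0. Hits: 1.

2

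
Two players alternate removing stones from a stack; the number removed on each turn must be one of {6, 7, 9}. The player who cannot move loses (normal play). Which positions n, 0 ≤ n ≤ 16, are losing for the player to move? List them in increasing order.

0, 1, 2, 3, 4, 5, 15, 16

n :  0  1  2  3  4  5  6  7  8  9 10 11 12 13 14 15 16
G :  0  0  0  0  0  0  1  1  1  1  1  1  2  2  2  0  0
P-positions are exactly the n with G(n) = 0.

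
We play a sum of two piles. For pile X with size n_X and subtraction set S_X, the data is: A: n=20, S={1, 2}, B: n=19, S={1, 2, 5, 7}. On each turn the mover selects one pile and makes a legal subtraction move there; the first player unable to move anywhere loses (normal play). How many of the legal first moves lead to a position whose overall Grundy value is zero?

Pile A, S = {1, 2}:
G(0) = 0
G(1) = mex{0} = 1
G(2) = mex{1,0} = 2
G(3) = mex{2,1} = 0
G(4) = mex{0,2} = 1
G(5) = mex{1,0} = 2
G(6) = mex{2,1} = 0
G(7) = mex{0,2} = 1
G(8) = mex{1,0} = 2
G(9) = mex{2,1} = 0
G(10) = mex{0,2} = 1
G(11) = mex{1,0} = 2
G(12) = mex{2,1} = 0
G(13) = mex{0,2} = 1
G(14) = mex{1,0} = 2
G(15) = mex{2,1} = 0
G(16) = mex{0,2} = 1
G(17) = mex{1,0} = 2
G(18) = mex{2,1} = 0
G(19) = mex{0,2} = 1
G(20) = mex{1,0} = 2
G_A(20) = 2.
Pile B, S = {1, 2, 5, 7}:
G(0) = 0
G(1) = mex{0} = 1
G(2) = mex{1,0} = 2
G(3) = mex{2,1} = 0
G(4) = mex{0,2} = 1
G(5) = mex{1,0,0} = 2
G(6) = mex{2,1,1} = 0
G(7) = mex{0,2,2,0} = 1
G(8) = mex{1,0,0,1} = 2
G(9) = mex{2,1,1,2} = 0
G(10) = mex{0,2,2,0} = 1
G(11) = mex{1,0,0,1} = 2
G(12) = mex{2,1,1,2} = 0
G(13) = mex{0,2,2,0} = 1
G(14) = mex{1,0,0,1} = 2
G(15) = mex{2,1,1,2} = 0
G(16) = mex{0,2,2,0} = 1
G(17) = mex{1,0,0,1} = 2
G(18) = mex{2,1,1,2} = 0
G(19) = mex{0,2,2,0} = 1
G_B(19) = 1.
Combined Grundy value = 2 ⊕ 1 = 3.
A winning move leaves total XOR = 0, i.e. changes one component's Grundy value g to g ⊕ X where X is the current total.
Pile A: need g' = 2⊕3 = 1. Options: 20−1→G=1, 20−2→G=0. Hits: 1.
Pile B: need g' = 1⊕3 = 2. Options: 19−1→G=0, 19−2→G=2, 19−5→G=2, 19−7→G=0. Hits: 2.

3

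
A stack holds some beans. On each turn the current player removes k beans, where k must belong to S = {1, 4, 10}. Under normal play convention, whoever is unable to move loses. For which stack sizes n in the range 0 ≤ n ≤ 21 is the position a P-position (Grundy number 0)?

0, 2, 5, 7, 13, 16, 18, 21

n :  0  1  2  3  4  5  6  7  8  9 10 11 12 13 14 15 16 17 18 19 20 21
G :  0  1  0  1  2  0  1  0  1  2  3  2  3  0  1  3  0  1  0  1  2  0
P-positions are exactly the n with G(n) = 0.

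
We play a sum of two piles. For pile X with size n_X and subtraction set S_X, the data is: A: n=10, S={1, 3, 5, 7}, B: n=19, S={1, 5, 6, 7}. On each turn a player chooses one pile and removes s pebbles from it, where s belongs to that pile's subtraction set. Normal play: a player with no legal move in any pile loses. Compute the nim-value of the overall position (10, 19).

3

Pile A, S = {1, 3, 5, 7}:
G(0) = 0
G(1) = mex{0} = 1
G(2) = mex{1} = 0
G(3) = mex{0,0} = 1
G(4) = mex{1,1} = 0
G(5) = mex{0,0,0} = 1
G(6) = mex{1,1,1} = 0
G(7) = mex{0,0,0,0} = 1
G(8) = mex{1,1,1,1} = 0
G(9) = mex{0,0,0,0} = 1
G(10) = mex{1,1,1,1} = 0
G_A(10) = 0.
Pile B, S = {1, 5, 6, 7}:
n :  0  1  2  3  4  5  6  7  8  9 10 11 12 13 14 15 16 17 18 19
G :  0  1  0  1  0  1  2  3  2  3  2  3  0  1  0  1  0  1  2  3
G_B(19) = 3.
Combined Grundy value = 0 ⊕ 3 = 3.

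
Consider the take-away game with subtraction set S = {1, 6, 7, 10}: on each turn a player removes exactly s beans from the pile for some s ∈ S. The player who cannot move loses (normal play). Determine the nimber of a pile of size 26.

0

n :  0  1  2  3  4  5  6  7  8  9 10 11 12 13 14 15 16 17 18 19 20 21 22 23 24 25 26
G :  0  1  0  1  0  1  2  3  2  3  2  3  4  0  1  0  1  0  1  2  3  2  3  2  3  4  0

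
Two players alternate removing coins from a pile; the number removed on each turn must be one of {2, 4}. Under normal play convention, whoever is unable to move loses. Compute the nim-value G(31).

0

n :  0  1  2  3  4  5  6  7  8  9 10 11 12 13 14 15 16 17 18 19 20 21 22 23 24 25 26 27 28 29 30 31
G :  0  0  1  1  2  2  0  0  1  1  2  2  0  0  1  1  2  2  0  0  1  1  2  2  0  0  1  1  2  2  0  0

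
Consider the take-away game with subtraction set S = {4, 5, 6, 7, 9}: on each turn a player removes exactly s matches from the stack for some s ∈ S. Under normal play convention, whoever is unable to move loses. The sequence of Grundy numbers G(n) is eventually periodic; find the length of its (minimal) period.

13

n :  0  1  2  3  4  5  6  7  8  9 10 11 12 13 14 15 16 17 18 19 20 21 22 23 24 25 26 27
G :  0  0  0  0  1  1  1  1  2  2  2  2  3  0  0  0  0  1  1  1  1  2  2  2  2  3  0  0
G(n+13) = G(n) holds for n = 0,…,8 (a full window of length max(S) = 9), so the sequence is purely periodic with period 13.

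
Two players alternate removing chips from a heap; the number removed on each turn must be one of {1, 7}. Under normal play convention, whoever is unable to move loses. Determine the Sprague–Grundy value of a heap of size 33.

n :  0  1  2  3  4  5  6  7  8  9 10 11 12 13 14 15 16 17 18 19 20 21 22 23 24 25 26 27 28 29 30 31 32 33
G :  0  1  0  1  0  1  0  1  0  1  0  1  0  1  0  1  0  1  0  1  0  1  0  1  0  1  0  1  0  1  0  1  0  1

1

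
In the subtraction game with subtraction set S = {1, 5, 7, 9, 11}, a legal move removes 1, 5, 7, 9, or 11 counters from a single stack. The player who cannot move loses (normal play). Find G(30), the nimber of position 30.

n :  0  1  2  3  4  5  6  7  8  9 10 11 12 13 14 15 16 17 18 19 20 21 22 23 24 25 26 27 28 29 30
G :  0  1  0  1  0  1  0  1  0  1  0  1  0  1  0  1  0  1  0  1  0  1  0  1  0  1  0  1  0  1  0

0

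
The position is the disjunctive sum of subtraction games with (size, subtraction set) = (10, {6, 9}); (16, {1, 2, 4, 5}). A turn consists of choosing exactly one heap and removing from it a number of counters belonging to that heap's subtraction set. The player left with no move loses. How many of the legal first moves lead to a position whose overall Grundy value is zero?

0

Heap A, S = {6, 9}:
G(0) = 0
G(1) = mex{} = 0
G(2) = mex{} = 0
G(3) = mex{} = 0
G(4) = mex{} = 0
G(5) = mex{} = 0
G(6) = mex{0} = 1
G(7) = mex{0} = 1
G(8) = mex{0} = 1
G(9) = mex{0,0} = 1
G(10) = mex{0,0} = 1
G_A(10) = 1.
Heap B, S = {1, 2, 4, 5}:
n :  0  1  2  3  4  5  6  7  8  9 10 11 12 13 14 15 16
G :  0  1  2  0  1  2  0  1  2  0  1  2  0  1  2  0  1
G_B(16) = 1.
Combined Grundy value = 1 ⊕ 1 = 0.
A winning move leaves total XOR = 0, i.e. changes one component's Grundy value g to g ⊕ X where X is the current total.
Heap A: target g' = 1⊕0 = 1, but every legal move changes the Grundy value (mex property), so 0 moves.
Heap B: target g' = 1⊕0 = 1, but every legal move changes the Grundy value (mex property), so 0 moves.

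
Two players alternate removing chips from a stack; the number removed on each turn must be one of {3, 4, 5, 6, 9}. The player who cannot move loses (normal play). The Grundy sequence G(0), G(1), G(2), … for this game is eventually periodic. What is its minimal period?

G(0) = 0
G(1) = mex{} = 0
G(2) = mex{} = 0
G(3) = mex{0} = 1
G(4) = mex{0,0} = 1
G(5) = mex{0,0,0} = 1
G(6) = mex{1,0,0,0} = 2
G(7) = mex{1,1,0,0} = 2
G(8) = mex{1,1,1,0} = 2
G(9) = mex{2,1,1,1,0} = 3
G(10) = mex{2,2,1,1,0} = 3
G(11) = mex{2,2,2,1,0} = 3
G(12) = mex{3,2,2,2,1} = 0
G(13) = mex{3,3,2,2,1} = 0
G(14) = mex{3,3,3,2,1} = 0
G(15) = mex{0,3,3,3,2} = 1
G(16) = mex{0,0,3,3,2} = 1
G(17) = mex{0,0,0,3,2} = 1
G(18) = mex{1,0,0,0,3} = 2
G(19) = mex{1,1,0,0,3} = 2
G(20) = mex{1,1,1,0,3} = 2
G(21) = mex{2,1,1,1,0} = 3
G(22) = mex{2,2,1,1,0} = 3
G(23) = mex{2,2,2,1,0} = 3
G(24) = mex{3,2,2,2,1} = 0
G(25) = mex{3,3,2,2,1} = 0
G(n+12) = G(n) holds for n = 0,…,8 (a full window of length max(S) = 9), so the sequence is purely periodic with period 12.

12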